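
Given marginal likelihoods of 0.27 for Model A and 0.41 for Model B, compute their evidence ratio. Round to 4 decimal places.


Ratio = ML(A) / ML(B) = 0.27/0.41
= 0.6585

0.6585


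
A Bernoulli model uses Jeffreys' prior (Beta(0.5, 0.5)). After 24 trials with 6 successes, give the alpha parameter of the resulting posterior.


Posterior = Beta(prior_alpha + successes, prior_beta + failures)
= Beta(0.5 + 6, 0.5 + 18)
Posterior alpha = 0.5 + k = 0.5 + 6 = 6.5

6.5


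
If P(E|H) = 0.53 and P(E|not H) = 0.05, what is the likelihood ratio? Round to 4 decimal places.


Likelihood ratio = P(E|H) / P(E|not H)
= 0.53 / 0.05
= 10.6

10.6


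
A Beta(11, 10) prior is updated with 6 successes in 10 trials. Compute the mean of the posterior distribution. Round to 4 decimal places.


After update: Beta(17, 14)
Mean = 17 / (17 + 14) = 17 / 31
= 0.5484

0.5484


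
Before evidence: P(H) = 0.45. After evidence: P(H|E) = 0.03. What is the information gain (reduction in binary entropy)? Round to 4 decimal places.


Prior entropy = 0.9928
Posterior entropy = 0.1944
Information gain = 0.9928 - 0.1944 = 0.7984

0.7984


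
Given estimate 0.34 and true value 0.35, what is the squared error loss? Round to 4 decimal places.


Squared error = (estimate - true)^2
Difference = -0.01
Loss = -0.01^2 = 0.0001

0.0001


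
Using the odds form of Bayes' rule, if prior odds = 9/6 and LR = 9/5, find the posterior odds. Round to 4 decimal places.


Bayes' rule in odds form: posterior odds = prior odds * LR
= (9 * 9) / (6 * 5)
= 81/30 = 2.7

2.7


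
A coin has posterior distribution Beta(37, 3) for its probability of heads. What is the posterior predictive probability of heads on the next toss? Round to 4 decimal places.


Posterior predictive = E[theta] = alpha/(alpha+beta)
= 37/40
= 0.925

0.925


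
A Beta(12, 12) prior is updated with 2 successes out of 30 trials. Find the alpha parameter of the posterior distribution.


In the Beta-Binomial conjugate update:
alpha_post = alpha_prior + successes
= 12 + 2
= 14

14


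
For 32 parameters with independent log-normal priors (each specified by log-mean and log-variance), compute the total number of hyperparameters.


A log-normal prior has 2 hyperparameters per parameter.
Total = 32 * 2 = 64

64


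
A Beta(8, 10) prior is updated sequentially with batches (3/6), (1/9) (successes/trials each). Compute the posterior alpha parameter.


Sequential conjugate updating is equivalent to a single batch update.
Total successes across all batches = 4
alpha_posterior = alpha_prior + total_successes = 8 + 4
= 12

12


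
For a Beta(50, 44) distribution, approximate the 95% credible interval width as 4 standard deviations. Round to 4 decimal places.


Variance of Beta(a,b) = ab / ((a+b)^2 * (a+b+1))
= 50*44 / ((94)^2 * 95)
= 0.0026
SD = sqrt(0.0026) = 0.0512
Width = 4 * SD = 0.2048

0.2048


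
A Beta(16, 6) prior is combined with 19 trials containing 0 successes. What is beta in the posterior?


In conjugate updating:
beta_posterior = beta_prior + (n - k)
= 6 + (19 - 0)
= 6 + 19 = 25

25


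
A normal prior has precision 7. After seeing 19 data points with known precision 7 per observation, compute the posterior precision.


In the conjugate normal model, precisions add:
tau_posterior = tau_prior + n * tau_data
= 7 + 19*7 = 140

140


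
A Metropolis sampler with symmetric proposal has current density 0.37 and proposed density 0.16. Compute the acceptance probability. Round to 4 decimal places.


For symmetric proposals, acceptance = min(1, pi(x*)/pi(x))
= min(1, 0.16/0.37)
= min(1, 0.4324) = 0.4324

0.4324


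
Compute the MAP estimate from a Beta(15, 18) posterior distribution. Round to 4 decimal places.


MAP = mode of Beta distribution
= (alpha - 1)/(alpha + beta - 2)
= (15-1)/(15+18-2)
= 14/31 = 0.4516

0.4516


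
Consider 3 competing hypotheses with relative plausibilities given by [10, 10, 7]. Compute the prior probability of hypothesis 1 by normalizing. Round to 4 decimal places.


Sum of weights = 10 + 10 + 7 = 27
Normalized prior for H1 = 10 / 27
= 0.3704

0.3704


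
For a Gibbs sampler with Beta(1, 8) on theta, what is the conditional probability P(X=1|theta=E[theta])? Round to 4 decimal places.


E[theta] = 1/(1+8) = 0.1111
P(X=1|theta) = theta = 0.1111

0.1111


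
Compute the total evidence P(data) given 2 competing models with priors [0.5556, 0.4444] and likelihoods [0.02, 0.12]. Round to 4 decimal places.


Marginal likelihood = sum P(model_i) * P(data|model_i)
Model 1: 0.5556 * 0.02 = 0.0111
Model 2: 0.4444 * 0.12 = 0.0533
Total = 0.0644

0.0644


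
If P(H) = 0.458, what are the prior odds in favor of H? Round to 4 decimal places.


Prior odds = P(H) / (1 - P(H))
= 0.458 / 0.542
= 0.845

0.845


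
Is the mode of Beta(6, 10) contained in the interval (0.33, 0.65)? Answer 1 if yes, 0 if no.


Mode = (a-1)/(a+b-2) = 5/14 = 0.3571
Interval: (0.33, 0.65)
Contains mode? 1

1


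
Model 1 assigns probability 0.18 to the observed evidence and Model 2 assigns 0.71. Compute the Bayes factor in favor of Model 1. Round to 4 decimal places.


BF = P(data|M1) / P(data|M2)
= 0.18 / 0.71 = 0.2535

0.2535


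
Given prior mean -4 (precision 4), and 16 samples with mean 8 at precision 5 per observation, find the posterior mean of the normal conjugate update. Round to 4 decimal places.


The posterior mean is a precision-weighted average of prior and data.
Post. prec. = 4 + 80 = 84
Post. mean = (-16 + 640)/84 = 624/84 = 7.4286

7.4286


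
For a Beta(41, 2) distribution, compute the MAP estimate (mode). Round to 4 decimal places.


MAP = mode = (a-1)/(a+b-2)
= (41-1)/(41+2-2)
= 40/41 = 0.9756

0.9756


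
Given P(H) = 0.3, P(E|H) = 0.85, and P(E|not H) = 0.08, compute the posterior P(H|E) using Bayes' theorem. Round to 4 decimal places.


By Bayes' theorem: P(H|E) = P(E|H)*P(H) / P(E)
P(E) = P(E|H)*P(H) + P(E|not H)*P(not H)
P(E) = 0.85*0.3 + 0.08*0.7 = 0.311
P(H|E) = 0.85*0.3 / 0.311 = 0.8199

0.8199


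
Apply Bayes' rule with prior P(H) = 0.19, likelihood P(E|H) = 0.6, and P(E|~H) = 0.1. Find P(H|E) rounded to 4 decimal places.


Step 1: Compute marginal P(E) = P(E|H)P(H) + P(E|~H)P(~H)
= 0.6*0.19 + 0.1*0.81 = 0.195
Step 2: P(H|E) = P(E|H)P(H)/P(E) = 0.114/0.195
= 0.5846

0.5846


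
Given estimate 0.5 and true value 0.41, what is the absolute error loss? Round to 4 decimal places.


Absolute error = |estimate - true|
= |0.09| = 0.09

0.09


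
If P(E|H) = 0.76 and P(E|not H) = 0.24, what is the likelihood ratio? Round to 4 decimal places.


Likelihood ratio = P(E|H) / P(E|not H)
= 0.76 / 0.24
= 3.1667

3.1667


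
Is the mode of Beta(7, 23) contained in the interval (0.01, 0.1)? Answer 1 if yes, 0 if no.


Mode = (a-1)/(a+b-2) = 6/28 = 0.2143
Interval: (0.01, 0.1)
Contains mode? 0

0


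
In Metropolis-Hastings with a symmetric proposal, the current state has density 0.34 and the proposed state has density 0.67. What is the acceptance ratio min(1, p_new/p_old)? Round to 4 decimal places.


Ratio = p_new / p_old = 0.67 / 0.34 = 1.9706
Acceptance = min(1, 1.9706) = 1.0

1.0


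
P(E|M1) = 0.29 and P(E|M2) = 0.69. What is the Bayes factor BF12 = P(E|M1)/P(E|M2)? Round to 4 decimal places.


Bayes factor BF12 = P(E|M1) / P(E|M2)
= 0.29 / 0.69
= 0.4203

0.4203


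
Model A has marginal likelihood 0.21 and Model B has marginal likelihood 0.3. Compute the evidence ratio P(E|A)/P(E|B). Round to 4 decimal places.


Evidence ratio = P(E|A) / P(E|B)
= 0.21 / 0.3
= 0.7

0.7


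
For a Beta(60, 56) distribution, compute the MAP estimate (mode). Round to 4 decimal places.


MAP = mode = (a-1)/(a+b-2)
= (60-1)/(60+56-2)
= 59/114 = 0.5175

0.5175


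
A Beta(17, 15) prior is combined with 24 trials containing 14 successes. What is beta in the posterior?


In conjugate updating:
beta_posterior = beta_prior + (n - k)
= 15 + (24 - 14)
= 15 + 10 = 25

25


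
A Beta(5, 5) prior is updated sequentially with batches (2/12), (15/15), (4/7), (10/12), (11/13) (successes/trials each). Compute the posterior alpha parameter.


Sequential conjugate updating is equivalent to a single batch update.
Total successes across all batches = 42
alpha_posterior = alpha_prior + total_successes = 5 + 42
= 47

47


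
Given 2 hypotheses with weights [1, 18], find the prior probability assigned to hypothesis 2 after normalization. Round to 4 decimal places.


To normalize, divide each weight by the sum of all weights.
Sum = 19
Prior(H2) = 18/19 = 0.9474

0.9474


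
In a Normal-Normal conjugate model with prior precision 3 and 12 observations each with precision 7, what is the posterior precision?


Posterior precision = prior precision + n * observation precision
= 3 + 12 * 7
= 3 + 84 = 87

87


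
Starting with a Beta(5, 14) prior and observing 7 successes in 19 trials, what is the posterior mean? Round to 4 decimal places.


Posterior parameters: alpha = 5 + 7 = 12
beta = 14 + 12 = 26
Posterior mean = alpha / (alpha + beta) = 12 / 38
= 0.3158

0.3158


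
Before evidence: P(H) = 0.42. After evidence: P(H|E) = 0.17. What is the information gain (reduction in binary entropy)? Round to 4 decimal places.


Prior entropy = 0.9815
Posterior entropy = 0.6577
Information gain = 0.9815 - 0.6577 = 0.3237

0.3237


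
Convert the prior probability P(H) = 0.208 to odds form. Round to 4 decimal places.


P(not H) = 1 - 0.208 = 0.792
Odds = 0.208 / 0.792 = 0.2626

0.2626


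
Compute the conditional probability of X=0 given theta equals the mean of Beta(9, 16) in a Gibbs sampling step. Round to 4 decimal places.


Mean of Beta(9, 16) = 0.36
P(X=0 | theta=0.36) = 0.64

0.64


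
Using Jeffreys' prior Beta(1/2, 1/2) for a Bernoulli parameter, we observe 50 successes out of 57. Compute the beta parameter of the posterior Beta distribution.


Conjugate update: Beta(0.5 + k, 0.5 + n - k).
k = 50, n - k = 7
Posterior beta = 0.5 + (n - k) = 0.5 + 7 = 7.5

7.5


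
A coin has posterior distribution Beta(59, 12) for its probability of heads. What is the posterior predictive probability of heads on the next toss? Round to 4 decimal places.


Posterior predictive = E[theta] = alpha/(alpha+beta)
= 59/71
= 0.831

0.831


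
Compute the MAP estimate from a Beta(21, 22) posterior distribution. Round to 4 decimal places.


MAP = mode of Beta distribution
= (alpha - 1)/(alpha + beta - 2)
= (21-1)/(21+22-2)
= 20/41 = 0.4878

0.4878


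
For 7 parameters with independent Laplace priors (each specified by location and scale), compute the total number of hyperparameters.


A Laplace prior has 2 hyperparameters per parameter.
Total = 7 * 2 = 14

14


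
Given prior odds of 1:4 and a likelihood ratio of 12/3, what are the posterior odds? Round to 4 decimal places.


Posterior odds = prior odds * LR
Prior odds = 1/4 = 0.25
LR = 12/3 = 4.0
Posterior odds = 0.25 * 4.0 = 1.0

1.0


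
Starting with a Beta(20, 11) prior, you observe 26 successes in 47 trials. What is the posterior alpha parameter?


For a Beta-Binomial conjugate model:
Posterior alpha = prior alpha + number of successes
= 20 + 26 = 46

46


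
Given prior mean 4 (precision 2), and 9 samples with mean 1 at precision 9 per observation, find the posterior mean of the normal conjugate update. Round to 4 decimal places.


The posterior mean is a precision-weighted average of prior and data.
Post. prec. = 2 + 81 = 83
Post. mean = (8 + 81)/83 = 89/83 = 1.0723

1.0723


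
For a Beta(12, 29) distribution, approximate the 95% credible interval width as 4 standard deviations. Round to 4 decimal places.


Variance of Beta(a,b) = ab / ((a+b)^2 * (a+b+1))
= 12*29 / ((41)^2 * 42)
= 0.0049
SD = sqrt(0.0049) = 0.0702
Width = 4 * SD = 0.2808

0.2808


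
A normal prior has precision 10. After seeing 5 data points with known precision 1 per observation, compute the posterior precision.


In the conjugate normal model, precisions add:
tau_posterior = tau_prior + n * tau_data
= 10 + 5*1 = 15

15


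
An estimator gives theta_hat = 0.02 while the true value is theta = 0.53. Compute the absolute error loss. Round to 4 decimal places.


The absolute error loss is |theta_hat - theta|
= |0.02 - 0.53|
= 0.51

0.51


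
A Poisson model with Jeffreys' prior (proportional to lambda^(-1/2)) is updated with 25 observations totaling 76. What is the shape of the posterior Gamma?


Posterior = Gamma(0.5 + S, n)
= Gamma(0.5 + 76, 25)
Posterior shape = 0.5 + S = 0.5 + 76 = 76.5

76.5


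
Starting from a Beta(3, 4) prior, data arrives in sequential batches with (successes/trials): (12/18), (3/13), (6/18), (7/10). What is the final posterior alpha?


In sequential Bayesian updating, we sum all successes.
Total successes = 28
Final alpha = 3 + 28 = 31

31


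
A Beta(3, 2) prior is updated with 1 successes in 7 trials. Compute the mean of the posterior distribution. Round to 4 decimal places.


After update: Beta(4, 8)
Mean = 4 / (4 + 8) = 4 / 12
= 0.3333

0.3333


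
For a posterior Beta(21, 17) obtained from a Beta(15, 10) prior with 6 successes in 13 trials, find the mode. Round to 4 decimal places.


Mode = (alpha - 1) / (alpha + beta - 2)
= 20 / 36
= 0.5556

0.5556


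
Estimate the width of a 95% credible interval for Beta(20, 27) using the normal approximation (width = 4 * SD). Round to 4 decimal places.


For Beta(a,b): Var = ab/((a+b)^2(a+b+1))
Var = 0.0051, SD = 0.0714
Approximate 95% CI width = 4 * 0.0714 = 0.2855

0.2855


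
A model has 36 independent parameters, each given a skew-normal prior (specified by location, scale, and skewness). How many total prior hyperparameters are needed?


Each skew-normal prior needs 3 hyperparameters (location, scale, and skewness).
Total = 3 * 36 = 108

108


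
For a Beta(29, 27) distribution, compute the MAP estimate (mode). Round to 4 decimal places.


MAP = mode = (a-1)/(a+b-2)
= (29-1)/(29+27-2)
= 28/54 = 0.5185

0.5185


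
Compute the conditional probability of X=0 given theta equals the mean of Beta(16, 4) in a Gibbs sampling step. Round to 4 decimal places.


Mean of Beta(16, 4) = 0.8
P(X=0 | theta=0.8) = 0.2

0.2


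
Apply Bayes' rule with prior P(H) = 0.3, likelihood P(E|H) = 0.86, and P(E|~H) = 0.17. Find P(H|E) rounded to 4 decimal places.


Step 1: Compute marginal P(E) = P(E|H)P(H) + P(E|~H)P(~H)
= 0.86*0.3 + 0.17*0.7 = 0.377
Step 2: P(H|E) = P(E|H)P(H)/P(E) = 0.258/0.377
= 0.6844

0.6844


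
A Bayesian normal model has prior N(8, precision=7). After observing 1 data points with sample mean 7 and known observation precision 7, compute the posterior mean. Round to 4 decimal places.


Posterior mean = (prior_precision * prior_mean + n * data_precision * data_mean) / (prior_precision + n * data_precision)
Numerator = 7*8 + 1*7*7 = 105
Denominator = 7 + 1*7 = 14
Posterior mean = 7.5

7.5


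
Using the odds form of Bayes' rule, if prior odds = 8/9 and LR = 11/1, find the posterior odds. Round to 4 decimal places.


Bayes' rule in odds form: posterior odds = prior odds * LR
= (8 * 11) / (9 * 1)
= 88/9 = 9.7778

9.7778


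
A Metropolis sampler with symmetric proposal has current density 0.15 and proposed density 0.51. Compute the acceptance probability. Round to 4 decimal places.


For symmetric proposals, acceptance = min(1, pi(x*)/pi(x))
= min(1, 0.51/0.15)
= min(1, 3.4) = 1.0

1.0


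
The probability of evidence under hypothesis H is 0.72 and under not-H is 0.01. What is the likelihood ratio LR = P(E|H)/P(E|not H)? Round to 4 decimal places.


LR = 0.72 / 0.01
= 72.0

72.0


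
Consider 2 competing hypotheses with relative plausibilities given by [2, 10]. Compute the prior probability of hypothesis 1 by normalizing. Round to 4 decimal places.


Sum of weights = 2 + 10 = 12
Normalized prior for H1 = 2 / 12
= 0.1667

0.1667


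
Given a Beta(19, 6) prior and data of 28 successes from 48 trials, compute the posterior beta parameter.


Number of failures = 48 - 28 = 20
Posterior beta = 6 + 20 = 26

26


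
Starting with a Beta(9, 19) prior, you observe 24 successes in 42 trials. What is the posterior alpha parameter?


For a Beta-Binomial conjugate model:
Posterior alpha = prior alpha + number of successes
= 9 + 24 = 33

33


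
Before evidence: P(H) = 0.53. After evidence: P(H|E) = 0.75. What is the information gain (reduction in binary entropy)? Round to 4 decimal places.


Prior entropy = 0.9974
Posterior entropy = 0.8113
Information gain = 0.9974 - 0.8113 = 0.1861

0.1861


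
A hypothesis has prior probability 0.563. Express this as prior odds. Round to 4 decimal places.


Odds = P(H) / P(not H) = 0.563 / 0.437
= 1.2883

1.2883


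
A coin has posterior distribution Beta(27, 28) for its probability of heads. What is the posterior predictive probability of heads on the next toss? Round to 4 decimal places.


Posterior predictive = E[theta] = alpha/(alpha+beta)
= 27/55
= 0.4909

0.4909


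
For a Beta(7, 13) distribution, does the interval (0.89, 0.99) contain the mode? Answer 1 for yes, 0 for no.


Mode of Beta(a,b) = (a-1)/(a+b-2)
= (7-1)/(7+13-2) = 0.3333
Check: 0.89 <= 0.3333 <= 0.99?
Result: 0

0


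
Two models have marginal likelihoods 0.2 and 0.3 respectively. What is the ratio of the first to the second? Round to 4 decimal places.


Evidence ratio = 0.2 / 0.3
= 0.6667

0.6667


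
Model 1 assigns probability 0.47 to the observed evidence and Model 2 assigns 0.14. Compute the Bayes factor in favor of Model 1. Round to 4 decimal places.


BF = P(data|M1) / P(data|M2)
= 0.47 / 0.14 = 3.3571

3.3571


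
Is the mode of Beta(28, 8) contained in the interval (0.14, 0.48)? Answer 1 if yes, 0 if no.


Mode = (a-1)/(a+b-2) = 27/34 = 0.7941
Interval: (0.14, 0.48)
Contains mode? 0

0


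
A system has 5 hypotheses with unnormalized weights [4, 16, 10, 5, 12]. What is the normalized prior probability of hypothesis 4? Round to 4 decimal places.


The normalized prior is the weight divided by the total.
Total weight = 47
P(H4) = 5 / 47 = 0.1064

0.1064


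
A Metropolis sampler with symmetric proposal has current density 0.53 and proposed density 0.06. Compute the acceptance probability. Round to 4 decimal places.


For symmetric proposals, acceptance = min(1, pi(x*)/pi(x))
= min(1, 0.06/0.53)
= min(1, 0.1132) = 0.1132

0.1132


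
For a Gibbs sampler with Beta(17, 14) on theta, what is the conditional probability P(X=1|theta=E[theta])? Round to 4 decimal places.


E[theta] = 17/(17+14) = 0.5484
P(X=1|theta) = theta = 0.5484

0.5484


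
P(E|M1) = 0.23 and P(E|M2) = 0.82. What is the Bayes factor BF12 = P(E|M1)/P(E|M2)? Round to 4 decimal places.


Bayes factor BF12 = P(E|M1) / P(E|M2)
= 0.23 / 0.82
= 0.2805

0.2805


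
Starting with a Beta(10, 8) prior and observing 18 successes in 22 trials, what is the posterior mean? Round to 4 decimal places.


Posterior parameters: alpha = 10 + 18 = 28
beta = 8 + 4 = 12
Posterior mean = alpha / (alpha + beta) = 28 / 40
= 0.7

0.7


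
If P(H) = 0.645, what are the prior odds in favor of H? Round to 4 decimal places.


Prior odds = P(H) / (1 - P(H))
= 0.645 / 0.355
= 1.8169

1.8169


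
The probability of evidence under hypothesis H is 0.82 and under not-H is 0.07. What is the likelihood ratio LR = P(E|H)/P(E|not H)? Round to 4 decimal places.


LR = 0.82 / 0.07
= 11.7143

11.7143


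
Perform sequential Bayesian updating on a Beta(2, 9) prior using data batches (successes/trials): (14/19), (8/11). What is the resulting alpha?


Accumulate successes: 22
Posterior alpha = prior alpha + sum of successes
= 2 + 22 = 24

24


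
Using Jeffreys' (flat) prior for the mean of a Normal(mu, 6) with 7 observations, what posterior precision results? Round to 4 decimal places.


Flat prior means prior precision is 0.
Posterior precision = n / sigma^2 = 7/6 = 1.1667

1.1667


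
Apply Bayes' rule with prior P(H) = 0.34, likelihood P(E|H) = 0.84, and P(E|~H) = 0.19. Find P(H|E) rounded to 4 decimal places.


Step 1: Compute marginal P(E) = P(E|H)P(H) + P(E|~H)P(~H)
= 0.84*0.34 + 0.19*0.66 = 0.411
Step 2: P(H|E) = P(E|H)P(H)/P(E) = 0.2856/0.411
= 0.6949

0.6949


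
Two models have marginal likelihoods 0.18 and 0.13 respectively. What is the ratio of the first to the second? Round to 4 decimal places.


Evidence ratio = 0.18 / 0.13
= 1.3846

1.3846


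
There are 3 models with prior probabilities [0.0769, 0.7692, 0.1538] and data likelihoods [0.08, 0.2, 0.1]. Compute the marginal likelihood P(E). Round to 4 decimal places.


P(E) = sum over models of P(M_i) * P(E|M_i)
= 0.0769*0.08 + 0.7692*0.2 + 0.1538*0.1
= 0.1754

0.1754


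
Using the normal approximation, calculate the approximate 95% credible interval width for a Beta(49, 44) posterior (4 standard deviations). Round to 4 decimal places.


Var(Beta) = 49*44/(93^2 * 94) = 0.0027
SD = 0.0515
Width ~ 4*SD = 0.206

0.206


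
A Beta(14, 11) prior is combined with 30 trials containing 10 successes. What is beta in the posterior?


In conjugate updating:
beta_posterior = beta_prior + (n - k)
= 11 + (30 - 10)
= 11 + 20 = 31

31


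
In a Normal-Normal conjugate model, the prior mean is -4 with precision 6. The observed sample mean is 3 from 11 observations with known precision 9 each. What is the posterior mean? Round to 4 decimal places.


Posterior precision = tau0 + n*tau = 6 + 11*9 = 105
Posterior mean = (tau0*mu0 + n*tau*xbar) / posterior_precision
= (6*-4 + 11*9*3) / 105
= 273 / 105 = 2.6

2.6


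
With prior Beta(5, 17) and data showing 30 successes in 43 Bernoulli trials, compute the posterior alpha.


Conjugate update: alpha_posterior = alpha_prior + k
= 5 + 30 = 35

35


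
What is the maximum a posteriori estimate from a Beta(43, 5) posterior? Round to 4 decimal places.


The MAP estimate equals the mode of the distribution.
Mode of Beta(a,b) = (a-1)/(a+b-2)
= 42/46
= 0.913

0.913


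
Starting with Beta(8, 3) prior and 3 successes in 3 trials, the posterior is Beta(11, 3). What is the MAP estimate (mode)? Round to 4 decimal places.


The mode of Beta(a, b) when a > 1 and b > 1 is (a-1)/(a+b-2)
= (11 - 1) / (11 + 3 - 2)
= 10 / 12
= 0.8333

0.8333


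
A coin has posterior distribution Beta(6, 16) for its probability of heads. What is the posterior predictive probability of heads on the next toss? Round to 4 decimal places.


Posterior predictive = E[theta] = alpha/(alpha+beta)
= 6/22
= 0.2727

0.2727


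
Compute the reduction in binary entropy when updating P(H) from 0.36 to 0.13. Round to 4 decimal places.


H_before = -p*log2(p) - (1-p)*log2(1-p) for p=0.36: 0.9427
H_after for p=0.13: 0.5574
Reduction = 0.9427 - 0.5574 = 0.3852

0.3852


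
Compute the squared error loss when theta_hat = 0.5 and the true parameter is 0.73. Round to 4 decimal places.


L = (theta_hat - theta_true)^2
= (0.5 - 0.73)^2
= -0.23^2 = 0.0529

0.0529


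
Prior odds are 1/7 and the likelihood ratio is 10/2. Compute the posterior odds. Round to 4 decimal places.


Posterior odds = prior odds * likelihood ratio
= (1/7) * (10/2)
= 10 / 14
= 0.7143

0.7143


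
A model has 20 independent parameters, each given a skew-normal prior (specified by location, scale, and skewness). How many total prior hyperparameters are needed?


Each skew-normal prior needs 3 hyperparameters (location, scale, and skewness).
Total = 3 * 20 = 60

60


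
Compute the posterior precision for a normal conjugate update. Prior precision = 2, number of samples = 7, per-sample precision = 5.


tau_post = tau_0 + n * tau
= 2 + 7 * 5 = 37

37


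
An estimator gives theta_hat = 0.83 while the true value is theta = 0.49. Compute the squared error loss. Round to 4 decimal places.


The squared error loss is (theta_hat - theta)^2
= (0.83 - 0.49)^2
= (0.34)^2 = 0.1156

0.1156


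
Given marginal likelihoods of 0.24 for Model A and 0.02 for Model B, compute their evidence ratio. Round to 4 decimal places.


Ratio = ML(A) / ML(B) = 0.24/0.02
= 12.0

12.0


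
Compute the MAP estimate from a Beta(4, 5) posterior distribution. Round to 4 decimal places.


MAP = mode of Beta distribution
= (alpha - 1)/(alpha + beta - 2)
= (4-1)/(4+5-2)
= 3/7 = 0.4286

0.4286


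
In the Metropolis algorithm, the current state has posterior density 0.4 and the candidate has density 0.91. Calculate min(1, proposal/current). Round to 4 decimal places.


Ratio = 0.91/0.4 = 2.275
Acceptance probability = min(1, 2.275)
= 1.0

1.0


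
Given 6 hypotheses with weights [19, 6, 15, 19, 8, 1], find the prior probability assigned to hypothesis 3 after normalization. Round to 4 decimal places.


To normalize, divide each weight by the sum of all weights.
Sum = 68
Prior(H3) = 15/68 = 0.2206

0.2206


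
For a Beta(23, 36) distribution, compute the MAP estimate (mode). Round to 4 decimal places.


MAP = mode = (a-1)/(a+b-2)
= (23-1)/(23+36-2)
= 22/57 = 0.386

0.386


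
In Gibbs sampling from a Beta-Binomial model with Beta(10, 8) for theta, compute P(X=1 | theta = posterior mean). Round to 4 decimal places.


Posterior mean = alpha/(alpha+beta) = 10/18 = 0.5556
P(X=1|theta=mean) = theta = 0.5556

0.5556


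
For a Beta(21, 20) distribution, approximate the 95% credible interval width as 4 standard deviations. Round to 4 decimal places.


Variance of Beta(a,b) = ab / ((a+b)^2 * (a+b+1))
= 21*20 / ((41)^2 * 42)
= 0.0059
SD = sqrt(0.0059) = 0.0771
Width = 4 * SD = 0.3085

0.3085


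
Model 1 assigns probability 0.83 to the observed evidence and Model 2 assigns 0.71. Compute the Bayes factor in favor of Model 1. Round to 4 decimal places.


BF = P(data|M1) / P(data|M2)
= 0.83 / 0.71 = 1.169

1.169


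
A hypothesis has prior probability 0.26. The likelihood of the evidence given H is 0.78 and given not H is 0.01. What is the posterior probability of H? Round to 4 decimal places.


Using Bayes' theorem:
P(E) = 0.26 * 0.78 + 0.74 * 0.01
P(E) = 0.2102
P(H|E) = (0.26 * 0.78) / 0.2102 = 0.9648

0.9648


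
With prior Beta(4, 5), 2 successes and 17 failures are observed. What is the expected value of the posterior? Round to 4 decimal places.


Posterior = Beta(6, 22)
E[theta] = alpha/(alpha+beta)
= 6/28 = 0.2143

0.2143


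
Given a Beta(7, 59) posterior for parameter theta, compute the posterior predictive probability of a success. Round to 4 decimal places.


For a Beta-Bernoulli model, the predictive probability is the mean:
P(success) = 7/(7+59) = 7/66 = 0.1061

0.1061


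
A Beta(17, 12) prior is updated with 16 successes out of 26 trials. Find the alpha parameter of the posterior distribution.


In the Beta-Binomial conjugate update:
alpha_post = alpha_prior + successes
= 17 + 16
= 33

33


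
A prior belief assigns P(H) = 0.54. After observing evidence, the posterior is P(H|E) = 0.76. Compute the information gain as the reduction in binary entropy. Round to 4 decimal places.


H(prior) = -0.54*log2(0.54) - 0.46*log2(0.46)
= 0.9954
H(post) = -0.76*log2(0.76) - 0.24*log2(0.24)
= 0.795
IG = 0.9954 - 0.795 = 0.2003

0.2003


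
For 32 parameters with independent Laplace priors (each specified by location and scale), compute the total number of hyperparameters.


A Laplace prior has 2 hyperparameters per parameter.
Total = 32 * 2 = 64

64


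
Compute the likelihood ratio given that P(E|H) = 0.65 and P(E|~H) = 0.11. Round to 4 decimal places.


LR = P(E|H) / P(E|~H)
= 0.65 / 0.11 = 5.9091

5.9091


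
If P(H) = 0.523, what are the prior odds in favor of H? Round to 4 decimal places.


Prior odds = P(H) / (1 - P(H))
= 0.523 / 0.477
= 1.0964

1.0964


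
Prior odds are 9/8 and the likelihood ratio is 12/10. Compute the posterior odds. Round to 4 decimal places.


Posterior odds = prior odds * likelihood ratio
= (9/8) * (12/10)
= 108 / 80
= 1.35

1.35


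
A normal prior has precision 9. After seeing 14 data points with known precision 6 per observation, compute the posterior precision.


In the conjugate normal model, precisions add:
tau_posterior = tau_prior + n * tau_data
= 9 + 14*6 = 93

93


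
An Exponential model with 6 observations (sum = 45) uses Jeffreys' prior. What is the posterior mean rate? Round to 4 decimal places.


Posterior Gamma(6, 45)
E[lambda] = 6/45 = 0.1333

0.1333


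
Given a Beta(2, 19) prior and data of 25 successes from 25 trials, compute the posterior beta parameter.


Number of failures = 25 - 25 = 0
Posterior beta = 19 + 0 = 19

19


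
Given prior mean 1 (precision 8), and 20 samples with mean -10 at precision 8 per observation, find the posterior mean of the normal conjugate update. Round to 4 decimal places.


The posterior mean is a precision-weighted average of prior and data.
Post. prec. = 8 + 160 = 168
Post. mean = (8 + -1600)/168 = -1592/168 = -9.4762

-9.4762


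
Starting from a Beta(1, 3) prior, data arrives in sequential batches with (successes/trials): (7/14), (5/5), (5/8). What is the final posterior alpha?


In sequential Bayesian updating, we sum all successes.
Total successes = 17
Final alpha = 1 + 17 = 18

18


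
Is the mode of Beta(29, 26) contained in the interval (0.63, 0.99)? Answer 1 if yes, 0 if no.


Mode = (a-1)/(a+b-2) = 28/53 = 0.5283
Interval: (0.63, 0.99)
Contains mode? 0

0


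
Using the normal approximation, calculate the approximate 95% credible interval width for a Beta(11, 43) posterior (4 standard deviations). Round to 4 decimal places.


Var(Beta) = 11*43/(54^2 * 55) = 0.0029
SD = 0.0543
Width ~ 4*SD = 0.2172

0.2172


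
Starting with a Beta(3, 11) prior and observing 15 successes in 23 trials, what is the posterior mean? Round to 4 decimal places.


Posterior parameters: alpha = 3 + 15 = 18
beta = 11 + 8 = 19
Posterior mean = alpha / (alpha + beta) = 18 / 37
= 0.4865

0.4865


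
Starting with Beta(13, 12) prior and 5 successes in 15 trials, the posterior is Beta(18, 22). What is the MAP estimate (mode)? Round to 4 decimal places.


The mode of Beta(a, b) when a > 1 and b > 1 is (a-1)/(a+b-2)
= (18 - 1) / (18 + 22 - 2)
= 17 / 38
= 0.4474

0.4474


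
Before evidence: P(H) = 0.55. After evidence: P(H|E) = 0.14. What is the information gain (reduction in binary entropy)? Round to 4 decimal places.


Prior entropy = 0.9928
Posterior entropy = 0.5842
Information gain = 0.9928 - 0.5842 = 0.4085

0.4085


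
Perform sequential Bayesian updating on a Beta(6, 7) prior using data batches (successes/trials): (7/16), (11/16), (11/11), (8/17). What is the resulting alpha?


Accumulate successes: 37
Posterior alpha = prior alpha + sum of successes
= 6 + 37 = 43

43


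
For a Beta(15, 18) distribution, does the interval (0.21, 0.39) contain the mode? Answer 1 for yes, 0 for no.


Mode of Beta(a,b) = (a-1)/(a+b-2)
= (15-1)/(15+18-2) = 0.4516
Check: 0.21 <= 0.4516 <= 0.39?
Result: 0

0


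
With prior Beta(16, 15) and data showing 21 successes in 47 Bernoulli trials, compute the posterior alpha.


Conjugate update: alpha_posterior = alpha_prior + k
= 16 + 21 = 37

37


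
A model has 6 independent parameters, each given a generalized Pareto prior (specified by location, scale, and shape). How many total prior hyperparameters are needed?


Each generalized Pareto prior needs 3 hyperparameters (location, scale, and shape).
Total = 3 * 6 = 18

18


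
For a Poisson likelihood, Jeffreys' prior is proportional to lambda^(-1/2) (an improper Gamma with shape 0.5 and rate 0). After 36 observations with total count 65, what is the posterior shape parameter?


Jeffreys' prior for Poisson is proportional to lambda^(-1/2).
Posterior is Gamma(0.5 + S, 0 + n) = Gamma(0.5 + 65, 36).
Posterior shape = 0.5 + S = 0.5 + 65 = 65.5

65.5


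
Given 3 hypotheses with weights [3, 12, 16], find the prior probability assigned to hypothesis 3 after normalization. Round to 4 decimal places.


To normalize, divide each weight by the sum of all weights.
Sum = 31
Prior(H3) = 16/31 = 0.5161

0.5161


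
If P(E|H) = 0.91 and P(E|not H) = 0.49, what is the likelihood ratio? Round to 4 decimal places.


Likelihood ratio = P(E|H) / P(E|not H)
= 0.91 / 0.49
= 1.8571

1.8571


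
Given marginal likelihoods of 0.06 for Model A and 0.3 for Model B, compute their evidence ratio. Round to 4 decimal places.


Ratio = ML(A) / ML(B) = 0.06/0.3
= 0.2

0.2


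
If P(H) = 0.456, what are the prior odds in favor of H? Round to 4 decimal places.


Prior odds = P(H) / (1 - P(H))
= 0.456 / 0.544
= 0.8382

0.8382


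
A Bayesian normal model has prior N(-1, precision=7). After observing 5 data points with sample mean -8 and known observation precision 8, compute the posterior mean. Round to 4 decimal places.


Posterior mean = (prior_precision * prior_mean + n * data_precision * data_mean) / (prior_precision + n * data_precision)
Numerator = 7*-1 + 5*8*-8 = -327
Denominator = 7 + 5*8 = 47
Posterior mean = -6.9574

-6.9574


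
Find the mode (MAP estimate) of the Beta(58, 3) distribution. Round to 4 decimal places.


For Beta(a,b) with a,b > 1:
Mode = (a-1)/(a+b-2) = (58-1)/(61-2)
= 57/59 = 0.9661

0.9661


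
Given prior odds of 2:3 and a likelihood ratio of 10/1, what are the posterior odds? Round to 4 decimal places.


Posterior odds = prior odds * LR
Prior odds = 2/3 = 0.6667
LR = 10/1 = 10.0
Posterior odds = 0.6667 * 10.0 = 6.6667

6.6667


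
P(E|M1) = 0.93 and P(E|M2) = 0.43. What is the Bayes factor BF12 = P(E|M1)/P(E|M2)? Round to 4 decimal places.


Bayes factor BF12 = P(E|M1) / P(E|M2)
= 0.93 / 0.43
= 2.1628

2.1628


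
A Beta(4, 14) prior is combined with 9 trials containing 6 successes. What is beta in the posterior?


In conjugate updating:
beta_posterior = beta_prior + (n - k)
= 14 + (9 - 6)
= 14 + 3 = 17

17


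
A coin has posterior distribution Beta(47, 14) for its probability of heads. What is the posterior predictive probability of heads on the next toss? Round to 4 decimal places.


Posterior predictive = E[theta] = alpha/(alpha+beta)
= 47/61
= 0.7705

0.7705


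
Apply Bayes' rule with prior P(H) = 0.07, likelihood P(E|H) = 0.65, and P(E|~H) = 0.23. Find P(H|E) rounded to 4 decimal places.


Step 1: Compute marginal P(E) = P(E|H)P(H) + P(E|~H)P(~H)
= 0.65*0.07 + 0.23*0.93 = 0.2594
Step 2: P(H|E) = P(E|H)P(H)/P(E) = 0.0455/0.2594
= 0.1754

0.1754


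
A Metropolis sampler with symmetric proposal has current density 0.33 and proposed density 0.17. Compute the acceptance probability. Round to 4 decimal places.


For symmetric proposals, acceptance = min(1, pi(x*)/pi(x))
= min(1, 0.17/0.33)
= min(1, 0.5152) = 0.5152

0.5152


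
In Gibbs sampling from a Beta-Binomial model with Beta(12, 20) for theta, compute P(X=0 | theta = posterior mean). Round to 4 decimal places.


Posterior mean = alpha/(alpha+beta) = 12/32 = 0.375
P(X=0|theta=mean) = 1 - theta = 0.625

0.625


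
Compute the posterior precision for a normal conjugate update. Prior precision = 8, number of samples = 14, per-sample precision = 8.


tau_post = tau_0 + n * tau
= 8 + 14 * 8 = 120

120


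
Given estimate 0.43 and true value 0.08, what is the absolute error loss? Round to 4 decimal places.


Absolute error = |estimate - true|
= |0.35| = 0.35

0.35


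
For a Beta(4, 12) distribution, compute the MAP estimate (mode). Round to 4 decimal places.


MAP = mode = (a-1)/(a+b-2)
= (4-1)/(4+12-2)
= 3/14 = 0.2143

0.2143


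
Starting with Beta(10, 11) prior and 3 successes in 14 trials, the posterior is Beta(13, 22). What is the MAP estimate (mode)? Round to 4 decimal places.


The mode of Beta(a, b) when a > 1 and b > 1 is (a-1)/(a+b-2)
= (13 - 1) / (13 + 22 - 2)
= 12 / 33
= 0.3636

0.3636


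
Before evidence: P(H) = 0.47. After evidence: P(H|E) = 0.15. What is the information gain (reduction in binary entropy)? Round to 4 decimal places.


Prior entropy = 0.9974
Posterior entropy = 0.6098
Information gain = 0.9974 - 0.6098 = 0.3876

0.3876


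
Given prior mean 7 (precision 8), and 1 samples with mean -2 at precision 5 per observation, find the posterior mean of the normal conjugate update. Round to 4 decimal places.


The posterior mean is a precision-weighted average of prior and data.
Post. prec. = 8 + 5 = 13
Post. mean = (56 + -10)/13 = 46/13 = 3.5385

3.5385


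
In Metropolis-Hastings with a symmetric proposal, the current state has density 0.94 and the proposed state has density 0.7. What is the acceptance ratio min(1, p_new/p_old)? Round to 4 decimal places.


Ratio = p_new / p_old = 0.7 / 0.94 = 0.7447
Acceptance = min(1, 0.7447) = 0.7447

0.7447


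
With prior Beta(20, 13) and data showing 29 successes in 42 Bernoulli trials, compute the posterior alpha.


Conjugate update: alpha_posterior = alpha_prior + k
= 20 + 29 = 49

49


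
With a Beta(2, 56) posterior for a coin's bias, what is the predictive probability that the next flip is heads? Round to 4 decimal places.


The predictive probability equals the posterior mean.
P(next = heads) = alpha / (alpha + beta)
= 2 / 58 = 0.0345

0.0345


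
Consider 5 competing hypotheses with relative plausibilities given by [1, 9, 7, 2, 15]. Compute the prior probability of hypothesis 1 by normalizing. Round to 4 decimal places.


Sum of weights = 1 + 9 + 7 + 2 + 15 = 34
Normalized prior for H1 = 1 / 34
= 0.0294

0.0294


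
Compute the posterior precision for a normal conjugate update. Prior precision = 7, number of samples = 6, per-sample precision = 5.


tau_post = tau_0 + n * tau
= 7 + 6 * 5 = 37

37


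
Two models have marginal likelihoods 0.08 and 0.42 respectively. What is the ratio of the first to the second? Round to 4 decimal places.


Evidence ratio = 0.08 / 0.42
= 0.1905

0.1905


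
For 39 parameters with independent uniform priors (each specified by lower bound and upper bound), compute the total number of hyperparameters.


A uniform prior has 2 hyperparameters per parameter.
Total = 39 * 2 = 78

78


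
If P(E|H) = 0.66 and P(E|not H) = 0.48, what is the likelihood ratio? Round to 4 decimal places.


Likelihood ratio = P(E|H) / P(E|not H)
= 0.66 / 0.48
= 1.375

1.375


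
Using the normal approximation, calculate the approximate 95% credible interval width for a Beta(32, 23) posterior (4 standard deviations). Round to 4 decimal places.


Var(Beta) = 32*23/(55^2 * 56) = 0.0043
SD = 0.0659
Width ~ 4*SD = 0.2637

0.2637


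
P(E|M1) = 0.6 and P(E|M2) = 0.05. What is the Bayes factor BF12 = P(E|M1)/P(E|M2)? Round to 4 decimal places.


Bayes factor BF12 = P(E|M1) / P(E|M2)
= 0.6 / 0.05
= 12.0

12.0


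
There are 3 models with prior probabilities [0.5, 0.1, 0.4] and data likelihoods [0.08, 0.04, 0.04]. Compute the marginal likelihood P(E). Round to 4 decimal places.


P(E) = sum over models of P(M_i) * P(E|M_i)
= 0.5*0.08 + 0.1*0.04 + 0.4*0.04
= 0.06

0.06


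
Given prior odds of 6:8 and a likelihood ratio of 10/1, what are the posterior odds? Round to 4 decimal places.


Posterior odds = prior odds * LR
Prior odds = 6/8 = 0.75
LR = 10/1 = 10.0
Posterior odds = 0.75 * 10.0 = 7.5

7.5


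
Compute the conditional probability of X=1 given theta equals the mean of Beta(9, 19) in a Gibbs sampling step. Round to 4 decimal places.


Mean of Beta(9, 19) = 0.3214
P(X=1 | theta=0.3214) = 0.3214

0.3214


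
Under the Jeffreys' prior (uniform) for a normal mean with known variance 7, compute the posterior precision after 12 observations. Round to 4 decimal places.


Prior precision = 0 (flat prior).
Post. prec. = 0 + n/var = 12/7 = 1.7143

1.7143


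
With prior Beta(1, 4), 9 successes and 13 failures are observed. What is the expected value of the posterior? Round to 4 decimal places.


Posterior = Beta(10, 17)
E[theta] = alpha/(alpha+beta)
= 10/27 = 0.3704

0.3704
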